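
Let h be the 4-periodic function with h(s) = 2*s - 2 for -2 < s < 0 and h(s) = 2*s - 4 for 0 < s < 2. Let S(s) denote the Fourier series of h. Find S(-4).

-3

s = -4 differs from s = 0 by -1 full period(s), and the series is 4-periodic.
At s = 0 the one-sided limits are h(0^-) = -2 and h(0^+) = -4.
By Dirichlet's theorem the series converges to their average, [(-2) + (-4)]/2 = -3.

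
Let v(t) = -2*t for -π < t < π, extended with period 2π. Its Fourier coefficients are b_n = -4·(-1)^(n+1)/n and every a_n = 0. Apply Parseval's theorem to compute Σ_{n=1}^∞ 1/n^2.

pi**2/6

Parseval: Σ b_n^2 = (1/π) ∫_{-π}^{π} v(t)^2 dt = 8*pi**2/3.
Σ b_n^2 = Σ 16/n^2, so Σ 1/n^2 = (8*pi**2/3)/16 = pi**2/6.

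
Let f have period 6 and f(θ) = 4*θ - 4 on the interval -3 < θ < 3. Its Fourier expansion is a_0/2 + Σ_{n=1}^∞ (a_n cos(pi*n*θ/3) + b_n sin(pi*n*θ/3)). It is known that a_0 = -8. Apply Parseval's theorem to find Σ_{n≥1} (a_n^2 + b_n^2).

96

Parseval: a_0^2/2 + Σ_{n≥1} (a_n^2+b_n^2) = 1/3 ∫_{-3}^{3} f(θ)^2 dθ = 128.
Subtract a_0^2/2 = 32: Σ (a_n^2+b_n^2) = 96.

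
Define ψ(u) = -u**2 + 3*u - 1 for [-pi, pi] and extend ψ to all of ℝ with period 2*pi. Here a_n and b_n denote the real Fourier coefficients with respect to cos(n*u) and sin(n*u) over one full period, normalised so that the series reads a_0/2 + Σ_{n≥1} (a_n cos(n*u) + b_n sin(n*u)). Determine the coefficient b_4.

b_4 = 1/pi ∫_{-pi}^{pi} ψ(u) sin(4*u) du.
Integrating by parts twice (tabular method), an antiderivative of (-u**2 + 3*u - 1) sin(4*u) is u**2*cos(4*u)/4 - u*sin(4*u)/8 - 3*u*cos(4*u)/4 + 3*sin(4*u)/16 + 7*cos(4*u)/32; evaluating from -pi to pi: ∫_{-pi}^{pi} (-u**2 + 3*u - 1) sin(4*u) du = (-3*pi/4 + 7/32 + pi**2/4) - (7/32 + 3*pi/4 + pi**2/4) = -3*pi/2.
Hence b_4 = (1/pi)·(-3*pi/2) = -3/2.

-3/2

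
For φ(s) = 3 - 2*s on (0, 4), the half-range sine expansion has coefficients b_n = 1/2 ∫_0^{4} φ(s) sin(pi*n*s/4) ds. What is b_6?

b_6 = 1/2 ∫_0^{4} (3 - 2*s) sin(3*pi*s/2) ds.
Integrating by parts (boundary term plus one more integral), an antiderivative of (3 - 2*s) sin(3*pi*s/2) is 4*s*cos(3*pi*s/2)/(3*pi) - 8*sin(3*pi*s/2)/(9*pi**2) - 2*cos(3*pi*s/2)/pi; evaluating from 0 to 4: ∫_{0}^{4} (3 - 2*s) sin(3*pi*s/2) ds = (10/(3*pi)) - (-2/pi) = 16/(3*pi).
Hence b_6 = (1/2)·(16/(3*pi)) = 8/(3*pi).

8/(3*pi)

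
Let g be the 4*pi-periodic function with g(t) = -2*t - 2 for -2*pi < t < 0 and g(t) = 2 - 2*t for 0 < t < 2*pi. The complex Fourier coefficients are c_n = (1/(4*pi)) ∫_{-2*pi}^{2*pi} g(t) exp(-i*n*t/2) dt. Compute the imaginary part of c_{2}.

Since g is real-valued, Im(c_{2}) = -(1/(4*pi)) ∫_{-2*pi}^{2*pi} g(t) sin(t) dt = -b_{2}/2.
g is odd and sin(t) is odd, so the integrand is even: ∫_{-2*pi}^{2*pi} g(t) sin(t) dt = 2∫_0^{2*pi} g(t) sin(t) dt.
Integrating by parts (boundary term plus one more integral), an antiderivative of (2 - 2*t) sin(t) is 2*t*cos(t) - 2*sin(t) - 2*cos(t); evaluating from 0 to 2*pi: ∫_{0}^{2*pi} (2 - 2*t) sin(t) dt = (-2 + 4*pi) - (-2) = 4*pi.
So ∫_{-2*pi}^{2*pi} g(t) sin(t) dt = 8*pi.
Hence Im(c_{2}) = (-1/(4*pi))·(8*pi) = -2.

-2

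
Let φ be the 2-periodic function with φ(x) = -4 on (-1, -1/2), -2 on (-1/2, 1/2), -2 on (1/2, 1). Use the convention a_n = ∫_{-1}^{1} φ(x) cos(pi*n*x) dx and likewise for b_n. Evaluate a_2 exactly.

a_2 = ∫_{-1}^{1} φ(x) cos(2*pi*x) dx.
Split the integral at the breakpoints.
Directly, an antiderivative of (-4) cos(2*pi*x) is -2*sin(2*pi*x)/pi; evaluating from -1 to -1/2: ∫_{-1}^{-1/2} (-4) cos(2*pi*x) dx = (0) - (0) = 0.
Directly, an antiderivative of (-2) cos(2*pi*x) is -sin(2*pi*x)/pi; evaluating from -1/2 to 1/2: ∫_{-1/2}^{1/2} (-2) cos(2*pi*x) dx = (0) - (0) = 0.
Directly, an antiderivative of (-2) cos(2*pi*x) is -sin(2*pi*x)/pi; evaluating from 1/2 to 1: ∫_{1/2}^{1} (-2) cos(2*pi*x) dx = (0) - (0) = 0.
Summing the pieces gives a_2 = 0.

0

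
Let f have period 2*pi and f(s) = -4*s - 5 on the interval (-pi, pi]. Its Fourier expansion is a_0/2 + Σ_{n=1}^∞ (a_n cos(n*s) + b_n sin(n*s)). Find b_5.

b_5 = 1/pi ∫_{-pi}^{pi} f(s) sin(5*s) ds.
Integrating by parts (boundary term plus one more integral), an antiderivative of (-4*s - 5) sin(5*s) is 4*s*cos(5*s)/5 - 4*sin(5*s)/25 + cos(5*s); evaluating from -pi to pi: ∫_{-pi}^{pi} (-4*s - 5) sin(5*s) ds = (-4*pi/5 - 1) - (-1 + 4*pi/5) = -8*pi/5.
Hence b_5 = (1/pi)·(-8*pi/5) = -8/5.

-8/5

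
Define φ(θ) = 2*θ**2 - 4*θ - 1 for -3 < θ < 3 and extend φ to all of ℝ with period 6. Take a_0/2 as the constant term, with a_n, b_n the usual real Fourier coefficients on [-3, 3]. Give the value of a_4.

a_4 = 1/3 ∫_{-3}^{3} φ(θ) cos(4*pi*θ/3) dθ.
Integrating by parts twice (tabular method), an antiderivative of (2*θ**2 - 4*θ - 1) cos(4*pi*θ/3) is 3*θ**2*sin(4*pi*θ/3)/(2*pi) - 3*θ*sin(4*pi*θ/3)/pi + 9*θ*cos(4*pi*θ/3)/(4*pi**2) - 3*sin(4*pi*θ/3)/(4*pi) - 27*sin(4*pi*θ/3)/(16*pi**3) - 9*cos(4*pi*θ/3)/(4*pi**2); evaluating from -3 to 3: ∫_{-3}^{3} (2*θ**2 - 4*θ - 1) cos(4*pi*θ/3) dθ = (9/(2*pi**2)) - (-9/pi**2) = 27/(2*pi**2).
Hence a_4 = (1/3)·(27/(2*pi**2)) = 9/(2*pi**2).

9/(2*pi**2)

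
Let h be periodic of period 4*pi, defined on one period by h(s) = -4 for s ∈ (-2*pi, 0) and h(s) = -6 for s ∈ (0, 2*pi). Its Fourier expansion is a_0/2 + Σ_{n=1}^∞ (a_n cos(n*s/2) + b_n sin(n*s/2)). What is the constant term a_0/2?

a_0 = (1/(2*pi)) ∫_{-2*pi}^{2*pi} h(s) ds = (1/(2*pi)) · (-20*pi) = -10.
So the constant term a_0/2 = -5.

-5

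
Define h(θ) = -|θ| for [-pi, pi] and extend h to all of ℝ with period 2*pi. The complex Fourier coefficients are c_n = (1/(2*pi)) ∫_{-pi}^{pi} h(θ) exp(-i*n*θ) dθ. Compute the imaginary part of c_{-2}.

Since h is real-valued, Im(c_{-2}) = -(1/(2*pi)) ∫_{-pi}^{pi} h(θ) sin(-2*θ) dθ = b_{2}/2.
(h is even, so the integrand is odd over a symmetric interval and the integral vanishes.)

0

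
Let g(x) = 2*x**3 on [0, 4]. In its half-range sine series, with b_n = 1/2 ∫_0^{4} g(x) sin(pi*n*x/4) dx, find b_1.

b_1 = 1/2 ∫_0^{4} (2*x**3) sin(pi*x/4) dx.
Integrating by parts three times (tabular method), an antiderivative of (2*x**3) sin(pi*x/4) is -8*x**3*cos(pi*x/4)/pi + 96*x**2*sin(pi*x/4)/pi**2 + 768*x*cos(pi*x/4)/pi**3 - 3072*sin(pi*x/4)/pi**4; evaluating from 0 to 4: ∫_{0}^{4} (2*x**3) sin(pi*x/4) dx = (-3072/pi**3 + 512/pi) - (0) = -3072/pi**3 + 512/pi.
Hence b_1 = (1/2)·(-3072/pi**3 + 512/pi) = -1536/pi**3 + 256/pi.

-1536/pi**3 + 256/pi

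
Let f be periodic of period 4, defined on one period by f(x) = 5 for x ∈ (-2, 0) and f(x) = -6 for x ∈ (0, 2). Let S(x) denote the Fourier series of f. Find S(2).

-1/2

At x = 2 the one-sided limits are f(2^-) = -6 and f(2^+) = 5.
By Dirichlet's theorem the series converges to their average, [(-6) + (5)]/2 = -1/2.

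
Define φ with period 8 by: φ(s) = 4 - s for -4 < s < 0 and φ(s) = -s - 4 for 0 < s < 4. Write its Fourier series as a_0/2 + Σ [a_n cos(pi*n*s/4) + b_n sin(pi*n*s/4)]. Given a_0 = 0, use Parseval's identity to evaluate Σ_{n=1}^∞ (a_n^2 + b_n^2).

224/3

Parseval: a_0^2/2 + Σ_{n≥1} (a_n^2+b_n^2) = 1/4 ∫_{-4}^{4} φ(s)^2 ds = 224/3.
Subtract a_0^2/2 = 0: Σ (a_n^2+b_n^2) = 224/3.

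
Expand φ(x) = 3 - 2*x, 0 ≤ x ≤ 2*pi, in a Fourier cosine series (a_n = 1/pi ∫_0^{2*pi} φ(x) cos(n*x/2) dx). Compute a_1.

16/pi

a_1 = 1/pi ∫_0^{2*pi} (3 - 2*x) cos(x/2) dx.
Integrating by parts (boundary term plus one more integral), an antiderivative of (3 - 2*x) cos(x/2) is -4*x*sin(x/2) + 6*sin(x/2) - 8*cos(x/2); evaluating from 0 to 2*pi: ∫_{0}^{2*pi} (3 - 2*x) cos(x/2) dx = (8) - (-8) = 16.
Hence a_1 = (1/pi)·(16) = 16/pi.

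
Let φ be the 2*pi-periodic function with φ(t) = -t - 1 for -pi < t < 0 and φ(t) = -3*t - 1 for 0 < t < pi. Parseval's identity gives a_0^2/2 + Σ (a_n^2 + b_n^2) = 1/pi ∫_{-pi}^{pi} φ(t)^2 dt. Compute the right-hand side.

2 + 2*pi + 10*pi**2/3

1/pi ∫_{-pi}^{pi} φ(t)^2 dt = 1/pi · (2*pi*(3 + 3*pi + 5*pi**2)/3) = 2 + 2*pi + 10*pi**2/3.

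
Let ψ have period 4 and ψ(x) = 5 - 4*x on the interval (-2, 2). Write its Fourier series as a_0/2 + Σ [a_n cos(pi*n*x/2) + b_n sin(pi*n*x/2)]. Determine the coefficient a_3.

a_3 = 1/2 ∫_{-2}^{2} ψ(x) cos(3*pi*x/2) dx.
Integrating by parts (boundary term plus one more integral), an antiderivative of (5 - 4*x) cos(3*pi*x/2) is -8*x*sin(3*pi*x/2)/(3*pi) + 10*sin(3*pi*x/2)/(3*pi) - 16*cos(3*pi*x/2)/(9*pi**2); evaluating from -2 to 2: ∫_{-2}^{2} (5 - 4*x) cos(3*pi*x/2) dx = (16/(9*pi**2)) - (16/(9*pi**2)) = 0.
Hence a_3 = (1/2)·(0) = 0.

0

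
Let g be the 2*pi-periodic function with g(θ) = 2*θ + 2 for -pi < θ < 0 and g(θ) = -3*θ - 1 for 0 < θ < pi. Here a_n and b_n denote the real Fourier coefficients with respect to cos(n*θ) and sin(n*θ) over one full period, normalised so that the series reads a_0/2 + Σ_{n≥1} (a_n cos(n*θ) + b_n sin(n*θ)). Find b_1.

b_1 = 1/pi ∫_{-pi}^{pi} g(θ) sin(θ) dθ.
Split the integral at the breakpoints.
Integrating by parts (boundary term plus one more integral), an antiderivative of (2*θ + 2) sin(θ) is -2*θ*cos(θ) + 2*sin(θ) - 2*cos(θ); evaluating from -pi to 0: ∫_{-pi}^{0} (2*θ + 2) sin(θ) dθ = (-2) - (2 - 2*pi) = -4 + 2*pi.
Integrating by parts (boundary term plus one more integral), an antiderivative of (-3*θ - 1) sin(θ) is 3*θ*cos(θ) - 3*sin(θ) + cos(θ); evaluating from 0 to pi: ∫_{0}^{pi} (-3*θ - 1) sin(θ) dθ = (-3*pi - 1) - (1) = -3*pi - 2.
Summing the pieces and multiplying by (1/pi) gives b_1 = (-6 - pi)/pi.

(-6 - pi)/pi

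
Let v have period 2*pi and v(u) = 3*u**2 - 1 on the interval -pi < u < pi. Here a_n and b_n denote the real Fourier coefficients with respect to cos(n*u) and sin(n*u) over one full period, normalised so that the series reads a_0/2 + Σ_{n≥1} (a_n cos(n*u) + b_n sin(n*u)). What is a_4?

3/4

a_4 = 1/pi ∫_{-pi}^{pi} v(u) cos(4*u) du.
v is even and cos(4*u) is even, so the integrand is even and a_4 = 2/pi ∫_0^{pi} v(u) cos(4*u) du.
Integrating by parts twice (tabular method), an antiderivative of (3*u**2 - 1) cos(4*u) is 3*u**2*sin(4*u)/4 + 3*u*cos(4*u)/8 - 11*sin(4*u)/32; evaluating from 0 to pi: ∫_{0}^{pi} (3*u**2 - 1) cos(4*u) du = (3*pi/8) - (0) = 3*pi/8.
Hence a_4 = (2/pi)·(3*pi/8) = 3/4.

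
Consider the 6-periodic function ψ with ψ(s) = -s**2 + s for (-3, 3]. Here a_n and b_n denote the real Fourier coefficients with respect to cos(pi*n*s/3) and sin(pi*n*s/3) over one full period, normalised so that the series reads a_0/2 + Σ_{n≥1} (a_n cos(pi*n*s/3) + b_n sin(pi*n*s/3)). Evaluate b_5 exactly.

6/(5*pi)

b_5 = 1/3 ∫_{-3}^{3} ψ(s) sin(5*pi*s/3) ds.
Integrating by parts twice (tabular method), an antiderivative of (-s**2 + s) sin(5*pi*s/3) is 3*s**2*cos(5*pi*s/3)/(5*pi) - 18*s*sin(5*pi*s/3)/(25*pi**2) - 3*s*cos(5*pi*s/3)/(5*pi) + 9*sin(5*pi*s/3)/(25*pi**2) - 54*cos(5*pi*s/3)/(125*pi**3); evaluating from -3 to 3: ∫_{-3}^{3} (-s**2 + s) sin(5*pi*s/3) ds = (18*(3 - 25*pi**2)/(125*pi**3)) - (18*(3 - 50*pi**2)/(125*pi**3)) = 18/(5*pi).
Hence b_5 = (1/3)·(18/(5*pi)) = 6/(5*pi).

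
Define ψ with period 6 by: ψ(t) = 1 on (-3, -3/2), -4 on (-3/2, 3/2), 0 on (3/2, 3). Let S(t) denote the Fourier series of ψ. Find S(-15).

1/2

t = -15 differs from t = -3 by -2 full period(s), and the series is 6-periodic.
At t = -3 the one-sided limits are ψ(-3^-) = 0 and ψ(-3^+) = 1.
By Dirichlet's theorem the series converges to their average, [(0) + (1)]/2 = 1/2.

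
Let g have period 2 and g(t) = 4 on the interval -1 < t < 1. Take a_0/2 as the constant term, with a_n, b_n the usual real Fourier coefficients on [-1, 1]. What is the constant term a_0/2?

a_0 = ∫_{-1}^{1} g(t) dt = 8.
So the constant term a_0/2 = 4.

4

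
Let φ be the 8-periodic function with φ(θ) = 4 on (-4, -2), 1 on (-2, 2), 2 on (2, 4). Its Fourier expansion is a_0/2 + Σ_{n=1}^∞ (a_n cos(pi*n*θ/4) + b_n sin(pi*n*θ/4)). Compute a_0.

a_0 = 1/4 ∫_{-4}^{4} φ(θ) dθ = 1/4 · (16) = 4.

4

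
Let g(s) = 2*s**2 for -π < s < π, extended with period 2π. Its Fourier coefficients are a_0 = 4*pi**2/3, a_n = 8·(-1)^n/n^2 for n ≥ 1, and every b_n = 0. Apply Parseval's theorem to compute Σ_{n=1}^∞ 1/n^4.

Parseval: a_0^2/2 + Σ a_n^2 = (1/π) ∫_{-π}^{π} g(s)^2 ds = 8*pi**4/5.
Subtract a_0^2/2 = 8*pi**4/9: Σ a_n^2 = 32*pi**4/45.
Since a_n^2 = 64/n^4, Σ 1/n^4 = pi**4/90.

pi**4/90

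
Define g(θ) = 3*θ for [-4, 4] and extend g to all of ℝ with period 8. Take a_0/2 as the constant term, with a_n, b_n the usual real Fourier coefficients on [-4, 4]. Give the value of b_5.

b_5 = 1/4 ∫_{-4}^{4} g(θ) sin(5*pi*θ/4) dθ.
g is odd and sin(5*pi*θ/4) is odd, so the integrand is even and b_5 = 1/2 ∫_0^{4} g(θ) sin(5*pi*θ/4) dθ.
Integrating by parts (boundary term plus one more integral), an antiderivative of (3*θ) sin(5*pi*θ/4) is -12*θ*cos(5*pi*θ/4)/(5*pi) + 48*sin(5*pi*θ/4)/(25*pi**2); evaluating from 0 to 4: ∫_{0}^{4} (3*θ) sin(5*pi*θ/4) dθ = (48/(5*pi)) - (0) = 48/(5*pi).
Hence b_5 = (1/2)·(48/(5*pi)) = 24/(5*pi).

24/(5*pi)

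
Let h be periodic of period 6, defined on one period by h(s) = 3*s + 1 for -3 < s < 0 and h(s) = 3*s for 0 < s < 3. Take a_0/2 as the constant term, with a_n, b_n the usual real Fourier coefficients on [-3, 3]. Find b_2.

-9/pi

b_2 = 1/3 ∫_{-3}^{3} h(s) sin(2*pi*s/3) ds.
Split the integral at the breakpoints.
Integrating by parts (boundary term plus one more integral), an antiderivative of (3*s + 1) sin(2*pi*s/3) is -9*s*cos(2*pi*s/3)/(2*pi) + 27*sin(2*pi*s/3)/(4*pi**2) - 3*cos(2*pi*s/3)/(2*pi); evaluating from -3 to 0: ∫_{-3}^{0} (3*s + 1) sin(2*pi*s/3) ds = (-3/(2*pi)) - (12/pi) = -27/(2*pi).
Integrating by parts (boundary term plus one more integral), an antiderivative of (3*s) sin(2*pi*s/3) is -9*s*cos(2*pi*s/3)/(2*pi) + 27*sin(2*pi*s/3)/(4*pi**2); evaluating from 0 to 3: ∫_{0}^{3} (3*s) sin(2*pi*s/3) ds = (-27/(2*pi)) - (0) = -27/(2*pi).
Summing the pieces and multiplying by (1/3) gives b_2 = -9/pi.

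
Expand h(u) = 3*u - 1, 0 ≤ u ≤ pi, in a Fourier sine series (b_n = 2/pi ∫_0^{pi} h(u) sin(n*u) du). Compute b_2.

-3

b_2 = 2/pi ∫_0^{pi} (3*u - 1) sin(2*u) du.
Integrating by parts (boundary term plus one more integral), an antiderivative of (3*u - 1) sin(2*u) is -3*u*cos(2*u)/2 + 3*sin(2*u)/4 + cos(2*u)/2; evaluating from 0 to pi: ∫_{0}^{pi} (3*u - 1) sin(2*u) du = (1/2 - 3*pi/2) - (1/2) = -3*pi/2.
Hence b_2 = (2/pi)·(-3*pi/2) = -3.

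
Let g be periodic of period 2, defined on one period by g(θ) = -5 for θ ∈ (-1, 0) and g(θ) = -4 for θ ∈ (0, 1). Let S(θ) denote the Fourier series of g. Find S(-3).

-9/2

θ = -3 differs from θ = -1 by -1 full period(s), and the series is 2-periodic.
At θ = -1 the one-sided limits are g(-1^-) = -4 and g(-1^+) = -5.
By Dirichlet's theorem the series converges to their average, [(-4) + (-5)]/2 = -9/2.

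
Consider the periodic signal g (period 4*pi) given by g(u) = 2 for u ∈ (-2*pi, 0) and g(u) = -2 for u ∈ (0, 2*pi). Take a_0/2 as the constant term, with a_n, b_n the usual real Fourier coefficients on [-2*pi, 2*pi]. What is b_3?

b_3 = (1/(2*pi)) ∫_{-2*pi}^{2*pi} g(u) sin(3*u/2) du.
g is odd and sin(3*u/2) is odd, so the integrand is even and b_3 = 1/pi ∫_0^{2*pi} g(u) sin(3*u/2) du.
Directly, an antiderivative of (-2) sin(3*u/2) is 4*cos(3*u/2)/3; evaluating from 0 to 2*pi: ∫_{0}^{2*pi} (-2) sin(3*u/2) du = (-4/3) - (4/3) = -8/3.
Hence b_3 = (1/pi)·(-8/3) = -8/(3*pi).

-8/(3*pi)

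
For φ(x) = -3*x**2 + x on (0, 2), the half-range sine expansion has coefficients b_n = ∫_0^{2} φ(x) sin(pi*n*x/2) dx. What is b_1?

-20/pi + 96/pi**3

b_1 = ∫_0^{2} (-3*x**2 + x) sin(pi*x/2) dx.
Integrating by parts twice (tabular method), an antiderivative of (-3*x**2 + x) sin(pi*x/2) is 6*x**2*cos(pi*x/2)/pi - 24*x*sin(pi*x/2)/pi**2 - 2*x*cos(pi*x/2)/pi + 4*sin(pi*x/2)/pi**2 - 48*cos(pi*x/2)/pi**3; evaluating from 0 to 2: ∫_{0}^{2} (-3*x**2 + x) sin(pi*x/2) dx = (-20/pi + 48/pi**3) - (-48/pi**3) = -20/pi + 96/pi**3.
Hence b_1 = -20/pi + 96/pi**3.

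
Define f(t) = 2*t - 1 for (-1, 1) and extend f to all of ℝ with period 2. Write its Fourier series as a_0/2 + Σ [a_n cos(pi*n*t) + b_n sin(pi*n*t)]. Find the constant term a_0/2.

a_0 = ∫_{-1}^{1} f(t) dt = -2.
So the constant term a_0/2 = -1.

-1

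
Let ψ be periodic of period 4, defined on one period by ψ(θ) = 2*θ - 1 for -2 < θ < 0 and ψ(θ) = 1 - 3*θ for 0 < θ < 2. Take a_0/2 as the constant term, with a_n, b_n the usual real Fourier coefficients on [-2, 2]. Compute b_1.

b_1 = 1/2 ∫_{-2}^{2} ψ(θ) sin(pi*θ/2) dθ.
Split the integral at the breakpoints.
Integrating by parts (boundary term plus one more integral), an antiderivative of (2*θ - 1) sin(pi*θ/2) is -4*θ*cos(pi*θ/2)/pi + 8*sin(pi*θ/2)/pi**2 + 2*cos(pi*θ/2)/pi; evaluating from -2 to 0: ∫_{-2}^{0} (2*θ - 1) sin(pi*θ/2) dθ = (2/pi) - (-10/pi) = 12/pi.
Integrating by parts (boundary term plus one more integral), an antiderivative of (1 - 3*θ) sin(pi*θ/2) is 6*θ*cos(pi*θ/2)/pi - 12*sin(pi*θ/2)/pi**2 - 2*cos(pi*θ/2)/pi; evaluating from 0 to 2: ∫_{0}^{2} (1 - 3*θ) sin(pi*θ/2) dθ = (-10/pi) - (-2/pi) = -8/pi.
Summing the pieces and multiplying by (1/2) gives b_1 = 2/pi.

2/pi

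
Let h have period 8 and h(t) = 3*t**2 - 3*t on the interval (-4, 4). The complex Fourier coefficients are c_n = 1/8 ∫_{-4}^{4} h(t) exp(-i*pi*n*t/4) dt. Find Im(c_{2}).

Since h is real-valued, Im(c_{2}) = -1/8 ∫_{-4}^{4} h(t) sin(pi*t/2) dt = -b_{2}/2.
Integrating by parts twice (tabular method), an antiderivative of (3*t**2 - 3*t) sin(pi*t/2) is -6*t**2*cos(pi*t/2)/pi + 24*t*sin(pi*t/2)/pi**2 + 6*t*cos(pi*t/2)/pi - 12*sin(pi*t/2)/pi**2 + 48*cos(pi*t/2)/pi**3; evaluating from -4 to 4: ∫_{-4}^{4} (3*t**2 - 3*t) sin(pi*t/2) dt = (-72/pi + 48/pi**3) - (-120/pi + 48/pi**3) = 48/pi.
Hence Im(c_{2}) = (-1/8)·(48/pi) = -6/pi.

-6/pi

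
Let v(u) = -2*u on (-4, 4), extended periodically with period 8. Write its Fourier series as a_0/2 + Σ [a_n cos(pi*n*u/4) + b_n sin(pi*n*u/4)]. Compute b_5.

b_5 = 1/4 ∫_{-4}^{4} v(u) sin(5*pi*u/4) du.
v is odd and sin(5*pi*u/4) is odd, so the integrand is even and b_5 = 1/2 ∫_0^{4} v(u) sin(5*pi*u/4) du.
Integrating by parts (boundary term plus one more integral), an antiderivative of (-2*u) sin(5*pi*u/4) is 8*u*cos(5*pi*u/4)/(5*pi) - 32*sin(5*pi*u/4)/(25*pi**2); evaluating from 0 to 4: ∫_{0}^{4} (-2*u) sin(5*pi*u/4) du = (-32/(5*pi)) - (0) = -32/(5*pi).
Hence b_5 = (1/2)·(-32/(5*pi)) = -16/(5*pi).

-16/(5*pi)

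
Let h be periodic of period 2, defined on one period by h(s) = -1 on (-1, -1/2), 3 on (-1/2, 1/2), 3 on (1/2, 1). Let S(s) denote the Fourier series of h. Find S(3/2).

s = 3/2 differs from s = -1/2 by 1 full period(s), and the series is 2-periodic.
At s = -1/2 the one-sided limits are h(-1/2^-) = -1 and h(-1/2^+) = 3.
By Dirichlet's theorem the series converges to their average, [(-1) + (3)]/2 = 1.

1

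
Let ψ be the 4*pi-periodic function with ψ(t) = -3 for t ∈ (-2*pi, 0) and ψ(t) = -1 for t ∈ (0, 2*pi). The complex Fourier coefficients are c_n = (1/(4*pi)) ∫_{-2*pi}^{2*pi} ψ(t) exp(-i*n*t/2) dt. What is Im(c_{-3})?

Since ψ is real-valued, Im(c_{-3}) = -(1/(4*pi)) ∫_{-2*pi}^{2*pi} ψ(t) sin(-3*t/2) dt = b_{3}/2.
Split the integral at the breakpoints.
Directly, an antiderivative of (-3) sin(-3*t/2) is -2*cos(3*t/2); evaluating from -2*pi to 0: ∫_{-2*pi}^{0} (-3) sin(-3*t/2) dt = (-2) - (2) = -4.
Directly, an antiderivative of (-1) sin(-3*t/2) is -2*cos(3*t/2)/3; evaluating from 0 to 2*pi: ∫_{0}^{2*pi} (-1) sin(-3*t/2) dt = (2/3) - (-2/3) = 4/3.
So ∫_{-2*pi}^{2*pi} ψ(t) sin(-3*t/2) dt = -8/3.
Hence Im(c_{-3}) = (-1/(4*pi))·(-8/3) = 2/(3*pi).

2/(3*pi)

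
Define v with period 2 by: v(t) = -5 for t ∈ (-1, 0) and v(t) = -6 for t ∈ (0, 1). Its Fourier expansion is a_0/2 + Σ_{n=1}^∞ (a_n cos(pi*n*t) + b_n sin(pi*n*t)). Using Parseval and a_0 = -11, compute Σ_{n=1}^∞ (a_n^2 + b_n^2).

1/2

Parseval: a_0^2/2 + Σ_{n≥1} (a_n^2+b_n^2) = ∫_{-1}^{1} v(t)^2 dt = 61.
Subtract a_0^2/2 = 121/2: Σ (a_n^2+b_n^2) = 1/2.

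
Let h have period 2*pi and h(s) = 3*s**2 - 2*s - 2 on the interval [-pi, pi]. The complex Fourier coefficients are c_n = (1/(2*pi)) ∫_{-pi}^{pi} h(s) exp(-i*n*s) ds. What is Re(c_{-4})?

Since h is real-valued, Re(c_{-4}) = (1/(2*pi)) ∫_{-pi}^{pi} h(s) cos(-4*s) ds = a_{4}/2.
Integrating by parts twice (tabular method), an antiderivative of (3*s**2 - 2*s - 2) cos(-4*s) is 3*s**2*sin(4*s)/4 - s*sin(4*s)/2 + 3*s*cos(4*s)/8 - 19*sin(4*s)/32 - cos(4*s)/8; evaluating from -pi to pi: ∫_{-pi}^{pi} (3*s**2 - 2*s - 2) cos(-4*s) ds = (-1/8 + 3*pi/8) - (-3*pi/8 - 1/8) = 3*pi/4.
Hence Re(c_{-4}) = (1/(2*pi))·(3*pi/4) = 3/8.

3/8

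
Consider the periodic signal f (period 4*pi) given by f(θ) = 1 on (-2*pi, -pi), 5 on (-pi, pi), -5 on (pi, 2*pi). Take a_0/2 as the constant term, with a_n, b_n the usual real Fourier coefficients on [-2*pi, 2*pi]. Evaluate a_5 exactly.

a_5 = (1/(2*pi)) ∫_{-2*pi}^{2*pi} f(θ) cos(5*θ/2) dθ.
Split the integral at the breakpoints.
Directly, an antiderivative of (1) cos(5*θ/2) is 2*sin(5*θ/2)/5; evaluating from -2*pi to -pi: ∫_{-2*pi}^{-pi} (1) cos(5*θ/2) dθ = (-2/5) - (0) = -2/5.
Directly, an antiderivative of (5) cos(5*θ/2) is 2*sin(5*θ/2); evaluating from -pi to pi: ∫_{-pi}^{pi} (5) cos(5*θ/2) dθ = (2) - (-2) = 4.
Directly, an antiderivative of (-5) cos(5*θ/2) is -2*sin(5*θ/2); evaluating from pi to 2*pi: ∫_{pi}^{2*pi} (-5) cos(5*θ/2) dθ = (0) - (-2) = 2.
Summing the pieces and multiplying by (1/(2*pi)) gives a_5 = 14/(5*pi).

14/(5*pi)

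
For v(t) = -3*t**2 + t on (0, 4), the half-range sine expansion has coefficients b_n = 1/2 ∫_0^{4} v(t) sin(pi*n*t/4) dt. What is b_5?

b_5 = 1/2 ∫_0^{4} (-3*t**2 + t) sin(5*pi*t/4) dt.
Integrating by parts twice (tabular method), an antiderivative of (-3*t**2 + t) sin(5*pi*t/4) is 12*t**2*cos(5*pi*t/4)/(5*pi) - 96*t*sin(5*pi*t/4)/(25*pi**2) - 4*t*cos(5*pi*t/4)/(5*pi) + 16*sin(5*pi*t/4)/(25*pi**2) - 384*cos(5*pi*t/4)/(125*pi**3); evaluating from 0 to 4: ∫_{0}^{4} (-3*t**2 + t) sin(5*pi*t/4) dt = (16*(24 - 275*pi**2)/(125*pi**3)) - (-384/(125*pi**3)) = 16*(48 - 275*pi**2)/(125*pi**3).
Hence b_5 = (1/2)·(16*(48 - 275*pi**2)/(125*pi**3)) = 8*(48 - 275*pi**2)/(125*pi**3).

8*(48 - 275*pi**2)/(125*pi**3)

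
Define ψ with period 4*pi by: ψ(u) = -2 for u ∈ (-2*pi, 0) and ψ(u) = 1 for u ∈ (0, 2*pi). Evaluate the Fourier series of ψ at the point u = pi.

1

ψ is continuous at u = pi with value 1, so the series converges to 1 there.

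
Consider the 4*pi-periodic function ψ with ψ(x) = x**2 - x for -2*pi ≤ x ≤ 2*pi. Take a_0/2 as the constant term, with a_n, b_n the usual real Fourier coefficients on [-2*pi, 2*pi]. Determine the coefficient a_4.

a_4 = (1/(2*pi)) ∫_{-2*pi}^{2*pi} ψ(x) cos(2*x) dx.
Integrating by parts twice (tabular method), an antiderivative of (x**2 - x) cos(2*x) is x**2*sin(2*x)/2 - x*sin(2*x)/2 + x*cos(2*x)/2 - sin(2*x)/4 - cos(2*x)/4; evaluating from -2*pi to 2*pi: ∫_{-2*pi}^{2*pi} (x**2 - x) cos(2*x) dx = (-1/4 + pi) - (-pi - 1/4) = 2*pi.
Hence a_4 = (1/(2*pi))·(2*pi) = 1.

1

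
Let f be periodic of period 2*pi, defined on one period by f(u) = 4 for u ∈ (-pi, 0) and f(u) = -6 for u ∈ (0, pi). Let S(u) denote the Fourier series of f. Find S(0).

At u = 0 the one-sided limits are f(0^-) = 4 and f(0^+) = -6.
By Dirichlet's theorem the series converges to their average, [(4) + (-6)]/2 = -1.

-1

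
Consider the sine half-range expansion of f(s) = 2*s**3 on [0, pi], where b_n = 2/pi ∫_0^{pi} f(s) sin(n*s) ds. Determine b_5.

-24/125 + 4*pi**2/5

b_5 = 2/pi ∫_0^{pi} (2*s**3) sin(5*s) ds.
Integrating by parts three times (tabular method), an antiderivative of (2*s**3) sin(5*s) is -2*s**3*cos(5*s)/5 + 6*s**2*sin(5*s)/25 + 12*s*cos(5*s)/125 - 12*sin(5*s)/625; evaluating from 0 to pi: ∫_{0}^{pi} (2*s**3) sin(5*s) ds = (2*pi*(-6 + 25*pi**2)/125) - (0) = 2*pi*(-6 + 25*pi**2)/125.
Hence b_5 = (2/pi)·(2*pi*(-6 + 25*pi**2)/125) = -24/125 + 4*pi**2/5.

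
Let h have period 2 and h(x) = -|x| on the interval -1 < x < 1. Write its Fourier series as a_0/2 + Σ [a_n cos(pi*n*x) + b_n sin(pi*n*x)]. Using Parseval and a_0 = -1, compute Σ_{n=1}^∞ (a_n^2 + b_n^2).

Parseval: a_0^2/2 + Σ_{n≥1} (a_n^2+b_n^2) = ∫_{-1}^{1} h(x)^2 dx = 2/3.
Subtract a_0^2/2 = 1/2: Σ (a_n^2+b_n^2) = 1/6.

1/6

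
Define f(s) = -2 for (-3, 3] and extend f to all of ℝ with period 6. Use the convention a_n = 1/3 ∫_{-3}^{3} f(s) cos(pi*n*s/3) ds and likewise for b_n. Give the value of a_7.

a_7 = 1/3 ∫_{-3}^{3} f(s) cos(7*pi*s/3) ds.
f is even and cos(7*pi*s/3) is even, so the integrand is even and a_7 = 2/3 ∫_0^{3} f(s) cos(7*pi*s/3) ds.
Directly, an antiderivative of (-2) cos(7*pi*s/3) is -6*sin(7*pi*s/3)/(7*pi); evaluating from 0 to 3: ∫_{0}^{3} (-2) cos(7*pi*s/3) ds = (0) - (0) = 0.
Hence a_7 = (2/3)·(0) = 0.

0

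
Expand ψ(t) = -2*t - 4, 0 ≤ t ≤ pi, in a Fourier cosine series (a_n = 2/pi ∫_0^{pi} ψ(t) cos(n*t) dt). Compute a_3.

8/(9*pi)

a_3 = 2/pi ∫_0^{pi} (-2*t - 4) cos(3*t) dt.
Integrating by parts (boundary term plus one more integral), an antiderivative of (-2*t - 4) cos(3*t) is -2*t*sin(3*t)/3 - 4*sin(3*t)/3 - 2*cos(3*t)/9; evaluating from 0 to pi: ∫_{0}^{pi} (-2*t - 4) cos(3*t) dt = (2/9) - (-2/9) = 4/9.
Hence a_3 = (2/pi)·(4/9) = 8/(9*pi).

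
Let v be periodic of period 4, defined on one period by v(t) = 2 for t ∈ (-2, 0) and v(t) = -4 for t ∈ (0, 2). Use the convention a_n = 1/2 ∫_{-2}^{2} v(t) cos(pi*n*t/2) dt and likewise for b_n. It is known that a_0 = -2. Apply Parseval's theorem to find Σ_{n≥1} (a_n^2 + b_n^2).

18

Parseval: a_0^2/2 + Σ_{n≥1} (a_n^2+b_n^2) = 1/2 ∫_{-2}^{2} v(t)^2 dt = 20.
Subtract a_0^2/2 = 2: Σ (a_n^2+b_n^2) = 18.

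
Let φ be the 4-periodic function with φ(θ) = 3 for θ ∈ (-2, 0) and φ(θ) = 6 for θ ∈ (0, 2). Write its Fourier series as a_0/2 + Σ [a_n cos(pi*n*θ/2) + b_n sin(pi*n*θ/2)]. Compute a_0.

9

a_0 = 1/2 ∫_{-2}^{2} φ(θ) dθ = 1/2 · (18) = 9.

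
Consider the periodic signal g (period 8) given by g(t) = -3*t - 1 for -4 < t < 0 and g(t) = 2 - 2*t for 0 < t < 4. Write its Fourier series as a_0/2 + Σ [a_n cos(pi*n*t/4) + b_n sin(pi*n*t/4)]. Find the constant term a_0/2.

a_0 = 1/4 ∫_{-4}^{4} g(t) dt = 1/4 · (12) = 3.
So the constant term a_0/2 = 3/2.

3/2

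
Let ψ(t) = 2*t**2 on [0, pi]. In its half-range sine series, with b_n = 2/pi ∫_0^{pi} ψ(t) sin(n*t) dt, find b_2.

b_2 = 2/pi ∫_0^{pi} (2*t**2) sin(2*t) dt.
Integrating by parts twice (tabular method), an antiderivative of (2*t**2) sin(2*t) is -t**2*cos(2*t) + t*sin(2*t) + cos(2*t)/2; evaluating from 0 to pi: ∫_{0}^{pi} (2*t**2) sin(2*t) dt = (1/2 - pi**2) - (1/2) = -pi**2.
Hence b_2 = (2/pi)·(-pi**2) = -2*pi.

-2*pi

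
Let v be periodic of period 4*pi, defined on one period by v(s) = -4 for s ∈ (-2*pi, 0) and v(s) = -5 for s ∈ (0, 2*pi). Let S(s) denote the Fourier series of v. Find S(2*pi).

-9/2

At s = 2*pi the one-sided limits are v(2*pi^-) = -5 and v(2*pi^+) = -4.
By Dirichlet's theorem the series converges to their average, [(-5) + (-4)]/2 = -9/2.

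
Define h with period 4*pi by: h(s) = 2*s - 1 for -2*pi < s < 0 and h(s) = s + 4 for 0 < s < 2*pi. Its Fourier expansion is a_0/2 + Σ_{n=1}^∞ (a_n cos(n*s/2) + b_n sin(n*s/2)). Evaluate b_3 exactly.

b_3 = (1/(2*pi)) ∫_{-2*pi}^{2*pi} h(s) sin(3*s/2) ds.
Split the integral at the breakpoints.
Integrating by parts (boundary term plus one more integral), an antiderivative of (2*s - 1) sin(3*s/2) is -4*s*cos(3*s/2)/3 + 8*sin(3*s/2)/9 + 2*cos(3*s/2)/3; evaluating from -2*pi to 0: ∫_{-2*pi}^{0} (2*s - 1) sin(3*s/2) ds = (2/3) - (-8*pi/3 - 2/3) = 4/3 + 8*pi/3.
Integrating by parts (boundary term plus one more integral), an antiderivative of (s + 4) sin(3*s/2) is -2*s*cos(3*s/2)/3 + 4*sin(3*s/2)/9 - 8*cos(3*s/2)/3; evaluating from 0 to 2*pi: ∫_{0}^{2*pi} (s + 4) sin(3*s/2) ds = (8/3 + 4*pi/3) - (-8/3) = 4*pi/3 + 16/3.
Summing the pieces and multiplying by (1/(2*pi)) gives b_3 = 10/(3*pi) + 2.

10/(3*pi) + 2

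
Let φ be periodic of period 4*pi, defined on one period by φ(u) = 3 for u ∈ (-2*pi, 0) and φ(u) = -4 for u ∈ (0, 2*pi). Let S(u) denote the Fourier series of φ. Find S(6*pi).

-1/2

u = 6*pi differs from u = -2*pi by 2 full period(s), and the series is 4*pi-periodic.
At u = -2*pi the one-sided limits are φ(-2*pi^-) = -4 and φ(-2*pi^+) = 3.
By Dirichlet's theorem the series converges to their average, [(-4) + (3)]/2 = -1/2.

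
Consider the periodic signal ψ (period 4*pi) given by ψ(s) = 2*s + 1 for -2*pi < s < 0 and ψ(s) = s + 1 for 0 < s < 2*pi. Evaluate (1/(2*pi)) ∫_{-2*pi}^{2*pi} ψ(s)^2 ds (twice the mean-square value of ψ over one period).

-2*pi + 2 + 20*pi**2/3

(1/(2*pi)) ∫_{-2*pi}^{2*pi} ψ(s)^2 ds = (1/(2*pi)) · (4*pi*(-3*pi + 3 + 10*pi**2)/3) = -2*pi + 2 + 20*pi**2/3.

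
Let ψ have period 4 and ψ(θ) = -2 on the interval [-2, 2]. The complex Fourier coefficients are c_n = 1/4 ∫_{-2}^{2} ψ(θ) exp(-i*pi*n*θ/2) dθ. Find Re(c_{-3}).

Since ψ is real-valued, Re(c_{-3}) = 1/4 ∫_{-2}^{2} ψ(θ) cos(-3*pi*θ/2) dθ = a_{3}/2.
ψ is even and cos(-3*pi*θ/2) is even, so the integrand is even: ∫_{-2}^{2} ψ(θ) cos(-3*pi*θ/2) dθ = 2∫_0^{2} ψ(θ) cos(-3*pi*θ/2) dθ.
Directly, an antiderivative of (-2) cos(-3*pi*θ/2) is -4*sin(3*pi*θ/2)/(3*pi); evaluating from 0 to 2: ∫_{0}^{2} (-2) cos(-3*pi*θ/2) dθ = (0) - (0) = 0.
So ∫_{-2}^{2} ψ(θ) cos(-3*pi*θ/2) dθ = 0.
Hence Re(c_{-3}) = (1/4)·(0) = 0.

0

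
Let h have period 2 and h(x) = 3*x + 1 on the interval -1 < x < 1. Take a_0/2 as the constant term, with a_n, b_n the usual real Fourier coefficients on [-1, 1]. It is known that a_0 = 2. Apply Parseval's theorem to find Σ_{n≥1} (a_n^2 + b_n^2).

6

Parseval: a_0^2/2 + Σ_{n≥1} (a_n^2+b_n^2) = ∫_{-1}^{1} h(x)^2 dx = 8.
Subtract a_0^2/2 = 2: Σ (a_n^2+b_n^2) = 6.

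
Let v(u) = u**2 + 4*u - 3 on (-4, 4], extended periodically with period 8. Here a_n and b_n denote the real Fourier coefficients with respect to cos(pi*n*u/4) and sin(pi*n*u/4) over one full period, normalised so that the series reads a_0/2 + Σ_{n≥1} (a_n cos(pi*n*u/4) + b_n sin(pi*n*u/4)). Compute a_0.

14/3

a_0 = 1/4 ∫_{-4}^{4} v(u) du = 1/4 · (56/3) = 14/3.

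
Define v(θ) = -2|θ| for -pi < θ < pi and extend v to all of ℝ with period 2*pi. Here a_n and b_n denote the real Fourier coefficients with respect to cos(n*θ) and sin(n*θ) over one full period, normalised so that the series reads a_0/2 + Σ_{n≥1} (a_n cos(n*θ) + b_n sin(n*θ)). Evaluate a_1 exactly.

8/pi

a_1 = 1/pi ∫_{-pi}^{pi} v(θ) cos(θ) dθ.
v is even and cos(θ) is even, so the integrand is even and a_1 = 2/pi ∫_0^{pi} v(θ) cos(θ) dθ.
Integrating by parts (boundary term plus one more integral), an antiderivative of (-2*θ) cos(θ) is -2*θ*sin(θ) - 2*cos(θ); evaluating from 0 to pi: ∫_{0}^{pi} (-2*θ) cos(θ) dθ = (2) - (-2) = 4.
Hence a_1 = (2/pi)·(4) = 8/pi.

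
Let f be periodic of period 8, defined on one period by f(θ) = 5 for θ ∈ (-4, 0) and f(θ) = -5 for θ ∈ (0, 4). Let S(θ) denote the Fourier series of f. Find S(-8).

0

θ = -8 differs from θ = 0 by -1 full period(s), and the series is 8-periodic.
At θ = 0 the one-sided limits are f(0^-) = 5 and f(0^+) = -5.
By Dirichlet's theorem the series converges to their average, [(5) + (-5)]/2 = 0.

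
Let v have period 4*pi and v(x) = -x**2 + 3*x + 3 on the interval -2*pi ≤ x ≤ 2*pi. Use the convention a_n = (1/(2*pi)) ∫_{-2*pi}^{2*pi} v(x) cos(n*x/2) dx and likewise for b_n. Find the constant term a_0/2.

3 - 4*pi**2/3

a_0 = (1/(2*pi)) ∫_{-2*pi}^{2*pi} v(x) dx = (1/(2*pi)) · (-16*pi**3/3 + 12*pi) = 6 - 8*pi**2/3.
So the constant term a_0/2 = 3 - 4*pi**2/3.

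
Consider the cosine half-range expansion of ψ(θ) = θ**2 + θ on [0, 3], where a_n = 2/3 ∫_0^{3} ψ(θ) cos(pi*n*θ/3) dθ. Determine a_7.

a_7 = 2/3 ∫_0^{3} (θ**2 + θ) cos(7*pi*θ/3) dθ.
Integrating by parts twice (tabular method), an antiderivative of (θ**2 + θ) cos(7*pi*θ/3) is 3*θ**2*sin(7*pi*θ/3)/(7*pi) + 3*θ*sin(7*pi*θ/3)/(7*pi) + 18*θ*cos(7*pi*θ/3)/(49*pi**2) - 54*sin(7*pi*θ/3)/(343*pi**3) + 9*cos(7*pi*θ/3)/(49*pi**2); evaluating from 0 to 3: ∫_{0}^{3} (θ**2 + θ) cos(7*pi*θ/3) dθ = (-9/(7*pi**2)) - (9/(49*pi**2)) = -72/(49*pi**2).
Hence a_7 = (2/3)·(-72/(49*pi**2)) = -48/(49*pi**2).

-48/(49*pi**2)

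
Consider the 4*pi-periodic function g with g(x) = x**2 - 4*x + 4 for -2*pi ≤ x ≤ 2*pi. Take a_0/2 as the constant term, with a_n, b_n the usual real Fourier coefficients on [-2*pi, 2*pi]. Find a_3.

a_3 = (1/(2*pi)) ∫_{-2*pi}^{2*pi} g(x) cos(3*x/2) dx.
Integrating by parts twice (tabular method), an antiderivative of (x**2 - 4*x + 4) cos(3*x/2) is 2*x**2*sin(3*x/2)/3 - 8*x*sin(3*x/2)/3 + 8*x*cos(3*x/2)/9 + 56*sin(3*x/2)/27 - 16*cos(3*x/2)/9; evaluating from -2*pi to 2*pi: ∫_{-2*pi}^{2*pi} (x**2 - 4*x + 4) cos(3*x/2) dx = (16/9 - 16*pi/9) - (16/9 + 16*pi/9) = -32*pi/9.
Hence a_3 = (1/(2*pi))·(-32*pi/9) = -16/9.

-16/9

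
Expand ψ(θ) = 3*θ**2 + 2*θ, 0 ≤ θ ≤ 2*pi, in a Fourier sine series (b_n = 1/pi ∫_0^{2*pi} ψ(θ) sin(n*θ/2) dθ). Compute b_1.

-96/pi + 8 + 24*pi

b_1 = 1/pi ∫_0^{2*pi} (3*θ**2 + 2*θ) sin(θ/2) dθ.
Integrating by parts twice (tabular method), an antiderivative of (3*θ**2 + 2*θ) sin(θ/2) is -6*θ**2*cos(θ/2) + 24*θ*sin(θ/2) - 4*θ*cos(θ/2) + 8*sin(θ/2) + 48*cos(θ/2); evaluating from 0 to 2*pi: ∫_{0}^{2*pi} (3*θ**2 + 2*θ) sin(θ/2) dθ = (-48 + 8*pi + 24*pi**2) - (48) = -96 + 8*pi + 24*pi**2.
Hence b_1 = (1/pi)·(-96 + 8*pi + 24*pi**2) = -96/pi + 8 + 24*pi.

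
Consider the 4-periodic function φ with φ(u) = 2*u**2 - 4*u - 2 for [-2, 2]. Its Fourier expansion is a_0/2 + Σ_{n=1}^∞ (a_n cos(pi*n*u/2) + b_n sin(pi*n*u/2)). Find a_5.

a_5 = 1/2 ∫_{-2}^{2} φ(u) cos(5*pi*u/2) du.
Integrating by parts twice (tabular method), an antiderivative of (2*u**2 - 4*u - 2) cos(5*pi*u/2) is 4*u**2*sin(5*pi*u/2)/(5*pi) - 8*u*sin(5*pi*u/2)/(5*pi) + 16*u*cos(5*pi*u/2)/(25*pi**2) - 4*sin(5*pi*u/2)/(5*pi) - 32*sin(5*pi*u/2)/(125*pi**3) - 16*cos(5*pi*u/2)/(25*pi**2); evaluating from -2 to 2: ∫_{-2}^{2} (2*u**2 - 4*u - 2) cos(5*pi*u/2) du = (-16/(25*pi**2)) - (48/(25*pi**2)) = -64/(25*pi**2).
Hence a_5 = (1/2)·(-64/(25*pi**2)) = -32/(25*pi**2).

-32/(25*pi**2)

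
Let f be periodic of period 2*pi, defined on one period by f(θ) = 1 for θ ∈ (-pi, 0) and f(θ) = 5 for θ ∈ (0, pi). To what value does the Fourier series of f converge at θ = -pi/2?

f is continuous at θ = -pi/2 with value 1, so the series converges to 1 there.

1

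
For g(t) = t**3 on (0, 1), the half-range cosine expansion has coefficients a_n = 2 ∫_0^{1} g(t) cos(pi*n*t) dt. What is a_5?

a_5 = 2 ∫_0^{1} (t**3) cos(5*pi*t) dt.
Integrating by parts three times (tabular method), an antiderivative of (t**3) cos(5*pi*t) is t**3*sin(5*pi*t)/(5*pi) + 3*t**2*cos(5*pi*t)/(25*pi**2) - 6*t*sin(5*pi*t)/(125*pi**3) - 6*cos(5*pi*t)/(625*pi**4); evaluating from 0 to 1: ∫_{0}^{1} (t**3) cos(5*pi*t) dt = (3*(2 - 25*pi**2)/(625*pi**4)) - (-6/(625*pi**4)) = 3*(4 - 25*pi**2)/(625*pi**4).
Hence a_5 = 2·(3*(4 - 25*pi**2)/(625*pi**4)) = 6*(4 - 25*pi**2)/(625*pi**4).

6*(4 - 25*pi**2)/(625*pi**4)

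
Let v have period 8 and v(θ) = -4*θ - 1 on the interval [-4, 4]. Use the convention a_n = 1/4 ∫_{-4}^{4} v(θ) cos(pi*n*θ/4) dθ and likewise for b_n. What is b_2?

16/pi

b_2 = 1/4 ∫_{-4}^{4} v(θ) sin(pi*θ/2) dθ.
Integrating by parts (boundary term plus one more integral), an antiderivative of (-4*θ - 1) sin(pi*θ/2) is 8*θ*cos(pi*θ/2)/pi - 16*sin(pi*θ/2)/pi**2 + 2*cos(pi*θ/2)/pi; evaluating from -4 to 4: ∫_{-4}^{4} (-4*θ - 1) sin(pi*θ/2) dθ = (34/pi) - (-30/pi) = 64/pi.
Hence b_2 = (1/4)·(64/pi) = 16/pi.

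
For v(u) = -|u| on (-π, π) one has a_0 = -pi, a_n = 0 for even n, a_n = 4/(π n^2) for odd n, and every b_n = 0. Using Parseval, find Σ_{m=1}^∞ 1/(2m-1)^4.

pi**4/96

Parseval: a_0^2/2 + Σ a_n^2 = (1/π) ∫_{-π}^{π} v(u)^2 du = 2*pi**2/3.
Subtract a_0^2/2 = pi**2/2: Σ a_n^2 = pi**2/6.
Only odd n contribute, with a_n^2 = 16/(π^2 n^4), so Σ_{m≥1} 1/(2m-1)^4 = π^2·(pi**2/6)/16 = pi**4/96.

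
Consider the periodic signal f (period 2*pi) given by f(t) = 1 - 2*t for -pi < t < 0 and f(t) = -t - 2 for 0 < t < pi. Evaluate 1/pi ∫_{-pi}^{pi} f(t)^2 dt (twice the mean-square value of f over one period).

1/pi ∫_{-pi}^{pi} f(t)^2 dt = 1/pi · (pi*(15 + 12*pi + 5*pi**2)/3) = 5 + 4*pi + 5*pi**2/3.

5 + 4*pi + 5*pi**2/3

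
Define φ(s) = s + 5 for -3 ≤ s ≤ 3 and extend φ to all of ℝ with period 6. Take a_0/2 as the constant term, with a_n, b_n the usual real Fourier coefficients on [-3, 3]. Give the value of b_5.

b_5 = 1/3 ∫_{-3}^{3} φ(s) sin(5*pi*s/3) ds.
Integrating by parts (boundary term plus one more integral), an antiderivative of (s + 5) sin(5*pi*s/3) is -3*s*cos(5*pi*s/3)/(5*pi) + 9*sin(5*pi*s/3)/(25*pi**2) - 3*cos(5*pi*s/3)/pi; evaluating from -3 to 3: ∫_{-3}^{3} (s + 5) sin(5*pi*s/3) ds = (24/(5*pi)) - (6/(5*pi)) = 18/(5*pi).
Hence b_5 = (1/3)·(18/(5*pi)) = 6/(5*pi).

6/(5*pi)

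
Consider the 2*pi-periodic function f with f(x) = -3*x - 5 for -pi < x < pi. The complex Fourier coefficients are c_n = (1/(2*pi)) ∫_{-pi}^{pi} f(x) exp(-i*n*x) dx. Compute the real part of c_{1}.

0

Since f is real-valued, Re(c_{1}) = (1/(2*pi)) ∫_{-pi}^{pi} f(x) cos(x) dx = a_{1}/2.
Integrating by parts (boundary term plus one more integral), an antiderivative of (-3*x - 5) cos(x) is -3*x*sin(x) - 5*sin(x) - 3*cos(x); evaluating from -pi to pi: ∫_{-pi}^{pi} (-3*x - 5) cos(x) dx = (3) - (3) = 0.
Hence Re(c_{1}) = (1/(2*pi))·(0) = 0.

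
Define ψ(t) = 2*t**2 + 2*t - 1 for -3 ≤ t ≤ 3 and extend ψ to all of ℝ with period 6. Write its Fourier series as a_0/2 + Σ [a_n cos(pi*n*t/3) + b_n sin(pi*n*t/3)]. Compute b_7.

12/(7*pi)

b_7 = 1/3 ∫_{-3}^{3} ψ(t) sin(7*pi*t/3) dt.
Integrating by parts twice (tabular method), an antiderivative of (2*t**2 + 2*t - 1) sin(7*pi*t/3) is -6*t**2*cos(7*pi*t/3)/(7*pi) + 36*t*sin(7*pi*t/3)/(49*pi**2) - 6*t*cos(7*pi*t/3)/(7*pi) + 18*sin(7*pi*t/3)/(49*pi**2) + 108*cos(7*pi*t/3)/(343*pi**3) + 3*cos(7*pi*t/3)/(7*pi); evaluating from -3 to 3: ∫_{-3}^{3} (2*t**2 + 2*t - 1) sin(7*pi*t/3) dt = (3*(-36 + 1127*pi**2)/(343*pi**3)) - (3*(-36 + 539*pi**2)/(343*pi**3)) = 36/(7*pi).
Hence b_7 = (1/3)·(36/(7*pi)) = 12/(7*pi).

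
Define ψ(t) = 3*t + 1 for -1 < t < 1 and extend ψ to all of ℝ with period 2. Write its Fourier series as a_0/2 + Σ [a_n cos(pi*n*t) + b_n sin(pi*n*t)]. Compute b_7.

6/(7*pi)

b_7 = ∫_{-1}^{1} ψ(t) sin(7*pi*t) dt.
Integrating by parts (boundary term plus one more integral), an antiderivative of (3*t + 1) sin(7*pi*t) is -3*t*cos(7*pi*t)/(7*pi) + 3*sin(7*pi*t)/(49*pi**2) - cos(7*pi*t)/(7*pi); evaluating from -1 to 1: ∫_{-1}^{1} (3*t + 1) sin(7*pi*t) dt = (4/(7*pi)) - (-2/(7*pi)) = 6/(7*pi).
Hence b_7 = 6/(7*pi).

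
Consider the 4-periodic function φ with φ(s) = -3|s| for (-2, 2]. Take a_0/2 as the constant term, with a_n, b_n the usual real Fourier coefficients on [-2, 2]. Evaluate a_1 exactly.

a_1 = 1/2 ∫_{-2}^{2} φ(s) cos(pi*s/2) ds.
φ is even and cos(pi*s/2) is even, so the integrand is even and a_1 = ∫_0^{2} φ(s) cos(pi*s/2) ds.
Integrating by parts (boundary term plus one more integral), an antiderivative of (-3*s) cos(pi*s/2) is -6*s*sin(pi*s/2)/pi - 12*cos(pi*s/2)/pi**2; evaluating from 0 to 2: ∫_{0}^{2} (-3*s) cos(pi*s/2) ds = (12/pi**2) - (-12/pi**2) = 24/pi**2.
Hence a_1 = 24/pi**2.

24/pi**2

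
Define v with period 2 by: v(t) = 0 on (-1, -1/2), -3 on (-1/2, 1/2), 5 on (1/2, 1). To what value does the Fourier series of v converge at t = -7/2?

t = -7/2 differs from t = 1/2 by -2 full period(s), and the series is 2-periodic.
At t = 1/2 the one-sided limits are v(1/2^-) = -3 and v(1/2^+) = 5.
By Dirichlet's theorem the series converges to their average, [(-3) + (5)]/2 = 1.

1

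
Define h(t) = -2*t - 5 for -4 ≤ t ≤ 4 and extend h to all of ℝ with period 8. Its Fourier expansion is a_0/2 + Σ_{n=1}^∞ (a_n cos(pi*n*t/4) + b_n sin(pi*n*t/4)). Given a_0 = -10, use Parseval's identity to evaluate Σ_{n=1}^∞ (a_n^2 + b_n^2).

128/3

Parseval: a_0^2/2 + Σ_{n≥1} (a_n^2+b_n^2) = 1/4 ∫_{-4}^{4} h(t)^2 dt = 278/3.
Subtract a_0^2/2 = 50: Σ (a_n^2+b_n^2) = 128/3.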